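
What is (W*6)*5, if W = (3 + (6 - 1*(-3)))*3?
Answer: 1080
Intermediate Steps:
W = 36 (W = (3 + (6 + 3))*3 = (3 + 9)*3 = 12*3 = 36)
(W*6)*5 = (36*6)*5 = 216*5 = 1080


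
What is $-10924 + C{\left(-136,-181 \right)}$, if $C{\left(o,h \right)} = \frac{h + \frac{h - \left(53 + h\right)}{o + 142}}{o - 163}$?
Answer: $- \frac{19596517}{1794} \approx -10923.0$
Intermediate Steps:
$C{\left(o,h \right)} = \frac{h - \frac{53}{142 + o}}{-163 + o}$
$-10924 + C{\left(-136,-181 \right)} = -10924 + \frac{53 - -25702 - \left(-181\right) \left(-136\right)}{23146 - \left(-136\right)^{2} + 21 \left(-136\right)} = -10924 + \frac{53 + 25702 - 24616}{23146 - 18496 - 2856} = -10924 + \frac{1}{23146 - 18496 - 2856} \cdot 1139 = -10924 + \frac{1}{1794} \cdot 1139 = -10924 + \frac{1139}{1794} = - \frac{19596517}{1794}$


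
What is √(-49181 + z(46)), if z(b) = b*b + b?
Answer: I*√47019 ≈ 216.84*I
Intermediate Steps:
z(b) = b + b² (z(b) = b² + b = b + b²)
√(-49181 + z(46)) = √(-49181 + 46*(1 + 46)) = √(-49181 + 46*47) = √(-49181 + 2162) = √(-47019) = I*√47019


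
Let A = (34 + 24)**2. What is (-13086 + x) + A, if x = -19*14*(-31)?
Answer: -1476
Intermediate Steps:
x = 8246 (x = -266*(-31) = 8246)
A = 3364 (A = 58**2 = 3364)
(-13086 + x) + A = (-13086 + 8246) + 3364 = -4840 + 3364 = -1476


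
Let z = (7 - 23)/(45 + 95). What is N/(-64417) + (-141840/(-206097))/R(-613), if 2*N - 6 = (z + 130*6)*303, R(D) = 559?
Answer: -158705979614109/86582627844895 ≈ -1.8330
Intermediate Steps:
z = -4/35 (z = -16/140 = -16*1/140 = -4/35 ≈ -0.11429)
N = 4135449/35 (N = 3 + ((-4/35 + 130*6)*303)/2 = 3 + ((-4/35 + 780)*303)/2 = 3 + ((27296/35)*303)/2 = 3 + (1/2)*(8270688/35) = 3 + 4135344/35 = 4135449/35 ≈ 1.1816e+5)
N/(-64417) + (-141840/(-206097))/R(-613) = (4135449/35)/(-64417) - 141840/(-206097)/559 = (4135449/35)*(-1/64417) - 141840*(-1/206097)*(1/559) = -4135449/2254595 + (47280/68699)*(1/559) = -4135449/2254595 + 47280/38402741 = -158705979614109/86582627844895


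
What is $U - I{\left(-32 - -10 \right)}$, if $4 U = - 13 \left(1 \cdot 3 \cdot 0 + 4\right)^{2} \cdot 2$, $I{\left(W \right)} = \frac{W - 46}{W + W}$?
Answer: $- \frac{1161}{11} \approx -105.55$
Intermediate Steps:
$I{\left(W \right)} = \frac{-46 + W}{2 W}$
$U = -104$ ($U = \frac{- 13 \left(1 \cdot 3 \cdot 0 + 4\right)^{2} \cdot 2}{4} = \frac{- 13 \left(3 \cdot 0 + 4\right)^{2} \cdot 2}{4} = \frac{- 13 \left(0 + 4\right)^{2} \cdot 2}{4} = \frac{- 13 \cdot 4^{2} \cdot 2}{4} = \frac{\left(-13\right) 16 \cdot 2}{4} = \frac{\left(-208\right) 2}{4} = \frac{1}{4} \left(-416\right) = -104$)
$U - I{\left(-32 - -10 \right)} = -104 - \frac{-46 - 22}{2 \left(-32 - -10\right)} = -104 - \frac{-46 + \left(-32 + 10\right)}{2 \left(-32 + 10\right)} = -104 - \frac{-46 - 22}{2 \left(-22\right)} = -104 - \frac{1}{2} \left(- \frac{1}{22}\right) \left(-68\right) = -104 - \frac{17}{11} = - \frac{1161}{11}$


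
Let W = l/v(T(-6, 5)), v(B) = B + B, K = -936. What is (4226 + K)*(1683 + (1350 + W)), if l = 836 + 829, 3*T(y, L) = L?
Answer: 11621925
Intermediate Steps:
T(y, L) = L/3
v(B) = 2*B
l = 1665
W = 999/2 (W = 1665/((2*((1/3)*5))) = 1665/((2*(5/3))) = 1665/(10/3) = 1665*(3/10) = 999/2 ≈ 499.50)
(4226 + K)*(1683 + (1350 + W)) = (4226 - 936)*(1683 + (1350 + 999/2)) = 3290*(1683 + 3699/2) = 3290*(7065/2) = 11621925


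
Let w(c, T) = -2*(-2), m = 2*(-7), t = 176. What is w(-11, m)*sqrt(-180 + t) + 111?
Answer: 111 + 8*I ≈ 111.0 + 8.0*I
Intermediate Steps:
m = -14
w(c, T) = 4
w(-11, m)*sqrt(-180 + t) + 111 = 4*sqrt(-180 + 176) + 111 = 4*sqrt(-4) + 111 = 4*(2*I) + 111 = 8*I + 111 = 111 + 8*I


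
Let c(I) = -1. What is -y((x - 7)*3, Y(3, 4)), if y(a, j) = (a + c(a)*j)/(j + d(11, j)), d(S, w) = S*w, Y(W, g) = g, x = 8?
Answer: 1/48 ≈ 0.020833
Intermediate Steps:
y(a, j) = (a - j)/(12*j) (y(a, j) = (a - j)/(j + 11*j) = (a - j)/((12*j)) = (a - j)*(1/(12*j)) = (a - j)/(12*j))
-y((x - 7)*3, Y(3, 4)) = -((8 - 7)*3 - 1*4)/(12*4) = -(1*3 - 4)/(12*4) = -(3 - 4)/(12*4) = -(-1)/(12*4) = -1*(-1/48) = 1/48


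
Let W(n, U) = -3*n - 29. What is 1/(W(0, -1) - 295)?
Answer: -1/324 ≈ -0.0030864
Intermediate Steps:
W(n, U) = -29 - 3*n
1/(W(0, -1) - 295) = 1/((-29 - 3*0) - 295) = 1/((-29 + 0) - 295) = 1/(-29 - 295) = 1/(-324) = -1/324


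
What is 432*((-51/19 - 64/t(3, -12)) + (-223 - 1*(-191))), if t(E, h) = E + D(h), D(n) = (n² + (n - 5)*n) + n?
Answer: -32344848/2147 ≈ -15065.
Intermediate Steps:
D(n) = n + n² + n*(-5 + n) (D(n) = (n² + (-5 + n)*n) + n = (n² + n*(-5 + n)) + n = n + n² + n*(-5 + n))
t(E, h) = E + 2*h*(-2 + h)
432*((-51/19 - 64/t(3, -12)) + (-223 - 1*(-191))) = 432*((-51/19 - 64/(3 + 2*(-12)*(-2 - 12))) + (-223 - 1*(-191))) = 432*((-51*1/19 - 64/(3 + 2*(-12)*(-14))) + (-223 + 191)) = 432*((-51/19 - 64/(3 + 336)) - 32) = 432*((-51/19 - 64/339) - 32) = 432*(-18505/6441 - 32) = 432*(-224617/6441) = -32344848/2147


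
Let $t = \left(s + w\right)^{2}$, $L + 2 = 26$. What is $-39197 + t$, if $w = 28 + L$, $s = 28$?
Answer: $-32797$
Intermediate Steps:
$L = 24$ ($L = -2 + 26 = 24$)
$w = 52$ ($w = 28 + 24 = 52$)
$t = 6400$ ($t = \left(28 + 52\right)^{2} = 80^{2} = 6400$)
$-39197 + t = -39197 + 6400 = -32797$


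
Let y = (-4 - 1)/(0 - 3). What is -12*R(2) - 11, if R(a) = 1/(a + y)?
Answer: -157/11 ≈ -14.273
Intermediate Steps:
y = 5/3 (y = -5/(-3) = -5*(-⅓) = 5/3 ≈ 1.6667)
R(a) = 1/(5/3 + a) (R(a) = 1/(a + 5/3) = 1/(5/3 + a))
-12*R(2) - 11 = -36/(5 + 3*2) - 11 = -36/(5 + 6) - 11 = -36/11 - 11 = -157/11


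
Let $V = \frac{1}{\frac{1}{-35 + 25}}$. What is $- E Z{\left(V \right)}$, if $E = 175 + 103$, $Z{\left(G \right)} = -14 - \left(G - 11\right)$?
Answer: $-1946$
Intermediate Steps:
$V = -10$ ($V = \frac{1}{\frac{1}{-10}} = \frac{1}{- \frac{1}{10}} = -10$)
$Z{\left(G \right)} = -3 - G$ ($Z{\left(G \right)} = -14 - \left(-11 + G\right) = -3 - G$)
$E = 278$
$- E Z{\left(V \right)} = - 278 \left(-3 - -10\right) = - 278 \left(-3 + 10\right) = - 278 \cdot 7 = \left(-1\right) 1946 = -1946$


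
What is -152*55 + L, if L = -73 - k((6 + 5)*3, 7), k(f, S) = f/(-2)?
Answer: -16833/2 ≈ -8416.5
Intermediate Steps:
k(f, S) = -f/2 (k(f, S) = f*(-½) = -f/2)
L = -113/2 (L = -73 - (-1)*(6 + 5)*3/2 = -73 - (-1)*11*3/2 = -73 - (-1)*33/2 = -73 - 1*(-33/2) = -73 + 33/2 = -113/2 ≈ -56.500)
-152*55 + L = -152*55 - 113/2 = -8360 - 113/2 = -16833/2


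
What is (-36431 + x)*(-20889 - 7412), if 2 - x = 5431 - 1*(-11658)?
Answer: 1514612918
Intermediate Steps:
x = -17087 (x = 2 - (5431 - 1*(-11658)) = 2 - (5431 + 11658) = 2 - 1*17089 = 2 - 17089 = -17087)
(-36431 + x)*(-20889 - 7412) = (-36431 - 17087)*(-20889 - 7412) = -53518*(-28301) = 1514612918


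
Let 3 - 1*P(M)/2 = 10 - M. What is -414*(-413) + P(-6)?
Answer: 170956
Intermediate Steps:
P(M) = -14 + 2*M (P(M) = 6 - 2*(10 - M) = 6 + (-20 + 2*M) = -14 + 2*M)
-414*(-413) + P(-6) = -414*(-413) + (-14 + 2*(-6)) = 170982 + (-14 - 12) = 170982 - 26 = 170956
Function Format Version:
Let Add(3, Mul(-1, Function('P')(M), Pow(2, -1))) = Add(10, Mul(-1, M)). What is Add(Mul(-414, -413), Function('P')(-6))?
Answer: 170956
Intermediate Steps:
Function('P')(M) = Add(-14, Mul(2, M)) (Function('P')(M) = Add(6, Mul(-2, Add(10, Mul(-1, M)))) = Add(6, Add(-20, Mul(2, M))) = Add(-14, Mul(2, M)))
Add(Mul(-414, -413), Function('P')(-6)) = Add(Mul(-414, -413), Add(-14, Mul(2, -6))) = Add(170982, Add(-14, -12)) = Add(170982, -26) = 170956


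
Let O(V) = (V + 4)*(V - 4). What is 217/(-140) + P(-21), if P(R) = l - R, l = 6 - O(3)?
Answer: 649/20 ≈ 32.450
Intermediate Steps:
O(V) = (-4 + V)*(4 + V) (O(V) = (4 + V)*(-4 + V) = (-4 + V)*(4 + V))
l = 13 (l = 6 - (-16 + 3²) = 6 - (-16 + 9) = 6 - 1*(-7) = 6 + 7 = 13)
P(R) = 13 - R
217/(-140) + P(-21) = 217/(-140) + (13 - 1*(-21)) = 217*(-1/140) + (13 + 21) = -31/20 + 34 = 649/20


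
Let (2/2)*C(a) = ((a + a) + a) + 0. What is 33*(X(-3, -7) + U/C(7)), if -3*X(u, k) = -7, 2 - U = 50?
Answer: 11/7 ≈ 1.5714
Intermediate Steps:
U = -48 (U = 2 - 1*50 = 2 - 50 = -48)
X(u, k) = 7/3 (X(u, k) = -⅓*(-7) = 7/3)
C(a) = 3*a (C(a) = ((a + a) + a) + 0 = (2*a + a) + 0 = 3*a + 0 = 3*a)
33*(X(-3, -7) + U/C(7)) = 33*(7/3 - 48/(3*7)) = 33*(7/3 - 48/21) = 33*(7/3 - 48*1/21) = 33*(7/3 - 16/7) = 33*(1/21) = 11/7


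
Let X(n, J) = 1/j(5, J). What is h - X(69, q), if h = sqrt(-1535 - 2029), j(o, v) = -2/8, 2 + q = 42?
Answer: 4 + 18*I*sqrt(11) ≈ 4.0 + 59.699*I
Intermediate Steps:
q = 40 (q = -2 + 42 = 40)
j(o, v) = -1/4 (j(o, v) = -2*1/8 = -1/4)
X(n, J) = -4 (X(n, J) = 1/(-1/4) = -4)
h = 18*I*sqrt(11) (h = sqrt(-3564) = 18*I*sqrt(11) ≈ 59.699*I)
h - X(69, q) = 18*I*sqrt(11) - 1*(-4) = 18*I*sqrt(11) + 4 = 4 + 18*I*sqrt(11)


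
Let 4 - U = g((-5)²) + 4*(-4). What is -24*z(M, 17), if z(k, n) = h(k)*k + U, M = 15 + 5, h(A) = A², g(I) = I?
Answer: -191880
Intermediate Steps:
U = -5 (U = 4 - ((-5)² + 4*(-4)) = 4 - (25 - 16) = 4 - 1*9 = 4 - 9 = -5)
M = 20
z(k, n) = -5 + k³ (z(k, n) = k²*k - 5 = k³ - 5 = -5 + k³)
-24*z(M, 17) = -24*(-5 + 20³) = -24*(-5 + 8000) = -24*7995 = -191880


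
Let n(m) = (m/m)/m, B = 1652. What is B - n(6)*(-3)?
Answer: 3305/2 ≈ 1652.5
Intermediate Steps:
n(m) = 1/m
B - n(6)*(-3) = 1652 - (-3)/6 = 1652 - 1*(-½) = 1652 + ½ = 3305/2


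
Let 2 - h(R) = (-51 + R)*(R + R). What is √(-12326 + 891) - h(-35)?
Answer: 6018 + I*√11435 ≈ 6018.0 + 106.93*I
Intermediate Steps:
h(R) = 2 - 2*R*(-51 + R) (h(R) = 2 - (-51 + R)*(R + R) = 2 - (-51 + R)*2*R = 2 - 2*R*(-51 + R))
√(-12326 + 891) - h(-35) = √(-12326 + 891) - (2 - 2*(-35)² + 102*(-35)) = √(-11435) - (2 - 2*1225 - 3570) = I*√11435 - (2 - 2450 - 3570) = I*√11435 - 1*(-6018) = I*√11435 + 6018 = 6018 + I*√11435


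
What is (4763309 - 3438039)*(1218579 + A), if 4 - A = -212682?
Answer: 1896812566550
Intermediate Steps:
A = 212686 (A = 4 - 1*(-212682) = 4 + 212682 = 212686)
(4763309 - 3438039)*(1218579 + A) = (4763309 - 3438039)*(1218579 + 212686) = 1325270*1431265 = 1896812566550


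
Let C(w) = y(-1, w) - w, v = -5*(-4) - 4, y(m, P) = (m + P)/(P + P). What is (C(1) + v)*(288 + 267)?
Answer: 8325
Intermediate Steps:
y(m, P) = (P + m)/(2*P) (y(m, P) = (P + m)/((2*P)) = (P + m)*(1/(2*P)) = (P + m)/(2*P))
v = 16 (v = 20 - 4 = 16)
C(w) = -w + (-1 + w)/(2*w) (C(w) = (w - 1)/(2*w) - w = (-1 + w)/(2*w) - w = -w + (-1 + w)/(2*w))
(C(1) + v)*(288 + 267) = ((1/2 - 1*1 - 1/2/1) + 16)*(288 + 267) = ((1/2 - 1 - 1/2*1) + 16)*555 = ((1/2 - 1 - 1/2) + 16)*555 = (-1 + 16)*555 = 15*555 = 8325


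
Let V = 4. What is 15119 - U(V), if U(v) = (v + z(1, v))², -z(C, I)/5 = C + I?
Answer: 14678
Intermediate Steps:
z(C, I) = -5*C - 5*I (z(C, I) = -5*(C + I) = -5*C - 5*I)
U(v) = (-5 - 4*v)² (U(v) = (v + (-5*1 - 5*v))² = (v + (-5 - 5*v))² = (-5 - 4*v)²)
15119 - U(V) = 15119 - (5 + 4*4)² = 15119 - (5 + 16)² = 15119 - 1*21² = 15119 - 1*441 = 15119 - 441 = 14678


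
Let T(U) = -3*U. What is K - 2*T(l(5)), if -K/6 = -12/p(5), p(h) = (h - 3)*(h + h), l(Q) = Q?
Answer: 168/5 ≈ 33.600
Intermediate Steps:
p(h) = 2*h*(-3 + h) (p(h) = (-3 + h)*(2*h) = 2*h*(-3 + h))
K = 18/5 (K = -(-72)/(2*5*(-3 + 5)) = -(-72)/(2*5*2) = -(-72)/20 = -6*(-⅗) = 18/5 ≈ 3.6000)
K - 2*T(l(5)) = 18/5 - (-6)*5 = 18/5 - 2*(-15) = 18/5 + 30 = 168/5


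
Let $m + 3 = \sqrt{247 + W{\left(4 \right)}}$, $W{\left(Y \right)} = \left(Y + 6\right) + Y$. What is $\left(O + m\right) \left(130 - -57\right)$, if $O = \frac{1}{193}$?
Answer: $- \frac{108086}{193} + 561 \sqrt{29} \approx 2461.0$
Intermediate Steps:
$O = \frac{1}{193} \approx 0.0051813$
$W{\left(Y \right)} = 6 + 2 Y$ ($W{\left(Y \right)} = \left(6 + Y\right) + Y = 6 + 2 Y$)
$m = -3 + 3 \sqrt{29}$ ($m = -3 + \sqrt{247 + \left(6 + 2 \cdot 4\right)} = -3 + \sqrt{247 + \left(6 + 8\right)} = -3 + \sqrt{247 + 14} = -3 + \sqrt{261} = -3 + 3 \sqrt{29} \approx 13.155$)
$\left(O + m\right) \left(130 - -57\right) = \left(\frac{1}{193} - \left(3 - 3 \sqrt{29}\right)\right) \left(130 - -57\right) = \left(- \frac{578}{193} + 3 \sqrt{29}\right) \left(130 + 57\right) = \left(- \frac{578}{193} + 3 \sqrt{29}\right) 187 = - \frac{108086}{193} + 561 \sqrt{29}$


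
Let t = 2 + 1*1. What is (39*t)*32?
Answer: 3744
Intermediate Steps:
t = 3 (t = 2 + 1 = 3)
(39*t)*32 = (39*3)*32 = 117*32 = 3744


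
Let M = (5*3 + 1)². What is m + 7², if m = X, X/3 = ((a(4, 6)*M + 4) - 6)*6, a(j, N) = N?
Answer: 27661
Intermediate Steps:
M = 256 (M = (15 + 1)² = 16² = 256)
X = 27612 (X = 3*(((6*256 + 4) - 6)*6) = 3*(((1536 + 4) - 6)*6) = 3*((1540 - 6)*6) = 3*(1534*6) = 3*9204 = 27612)
m = 27612
m + 7² = 27612 + 7² = 27612 + 49 = 27661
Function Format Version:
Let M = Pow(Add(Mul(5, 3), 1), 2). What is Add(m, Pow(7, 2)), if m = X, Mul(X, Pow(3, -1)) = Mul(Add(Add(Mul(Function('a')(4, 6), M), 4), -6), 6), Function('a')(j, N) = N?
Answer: 27661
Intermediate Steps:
M = 256 (M = Pow(Add(15, 1), 2) = Pow(16, 2) = 256)
X = 27612 (X = Mul(3, Mul(Add(Add(Mul(6, 256), 4), -6), 6)) = Mul(3, Mul(Add(Add(1536, 4), -6), 6)) = Mul(3, Mul(Add(1540, -6), 6)) = Mul(3, Mul(1534, 6)) = Mul(3, 9204) = 27612)
m = 27612
Add(m, Pow(7, 2)) = Add(27612, Pow(7, 2)) = Add(27612, 49) = 27661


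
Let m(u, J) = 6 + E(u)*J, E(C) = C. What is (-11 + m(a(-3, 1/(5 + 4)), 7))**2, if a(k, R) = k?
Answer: 676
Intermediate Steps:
m(u, J) = 6 + J*u (m(u, J) = 6 + u*J = 6 + J*u)
(-11 + m(a(-3, 1/(5 + 4)), 7))**2 = (-11 + (6 + 7*(-3)))**2 = (-11 + (6 - 21))**2 = (-11 - 15)**2 = (-26)**2 = 676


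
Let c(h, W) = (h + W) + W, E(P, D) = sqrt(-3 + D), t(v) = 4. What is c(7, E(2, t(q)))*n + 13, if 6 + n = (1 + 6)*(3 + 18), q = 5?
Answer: 1282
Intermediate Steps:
c(h, W) = h + 2*W (c(h, W) = (W + h) + W = h + 2*W)
n = 141 (n = -6 + (1 + 6)*(3 + 18) = -6 + 7*21 = -6 + 147 = 141)
c(7, E(2, t(q)))*n + 13 = (7 + 2*sqrt(-3 + 4))*141 + 13 = (7 + 2*sqrt(1))*141 + 13 = (7 + 2*1)*141 + 13 = (7 + 2)*141 + 13 = 9*141 + 13 = 1269 + 13 = 1282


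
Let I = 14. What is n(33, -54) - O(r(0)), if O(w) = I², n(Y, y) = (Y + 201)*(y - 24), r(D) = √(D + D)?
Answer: -18448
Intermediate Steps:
r(D) = √2*√D (r(D) = √(2*D) = √2*√D)
n(Y, y) = (-24 + y)*(201 + Y) (n(Y, y) = (201 + Y)*(-24 + y) = (-24 + y)*(201 + Y))
O(w) = 196 (O(w) = 14² = 196)
n(33, -54) - O(r(0)) = (-4824 - 24*33 + 201*(-54) + 33*(-54)) - 1*196 = (-4824 - 792 - 10854 - 1782) - 196 = -18252 - 196 = -18448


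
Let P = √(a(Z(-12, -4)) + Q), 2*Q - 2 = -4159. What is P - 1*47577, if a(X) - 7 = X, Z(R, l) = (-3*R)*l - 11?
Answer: -47577 + I*√8906/2 ≈ -47577.0 + 47.186*I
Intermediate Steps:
Q = -4157/2 (Q = 1 + (½)*(-4159) = 1 - 4159/2 = -4157/2 ≈ -2078.5)
Z(R, l) = -11 - 3*R*l (Z(R, l) = -3*R*l - 11 = -11 - 3*R*l)
a(X) = 7 + X
P = I*√8906/2 (P = √((7 + (-11 - 3*(-12)*(-4))) - 4157/2) = √((7 + (-11 - 144)) - 4157/2) = √((7 - 155) - 4157/2) = √(-148 - 4157/2) = √(-4453/2) = I*√8906/2 ≈ 47.186*I)
P - 1*47577 = I*√8906/2 - 1*47577 = I*√8906/2 - 47577 = -47577 + I*√8906/2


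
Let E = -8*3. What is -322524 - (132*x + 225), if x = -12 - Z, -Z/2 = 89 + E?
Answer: -338325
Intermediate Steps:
E = -24 (E = -4*6 = -24)
Z = -130 (Z = -2*(89 - 24) = -2*65 = -130)
x = 118 (x = -12 - 1*(-130) = -12 + 130 = 118)
-322524 - (132*x + 225) = -322524 - (132*118 + 225) = -322524 - (15576 + 225) = -322524 - 1*15801 = -322524 - 15801 = -338325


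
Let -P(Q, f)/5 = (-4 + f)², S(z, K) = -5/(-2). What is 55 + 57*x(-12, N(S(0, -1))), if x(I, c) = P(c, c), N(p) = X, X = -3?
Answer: -13910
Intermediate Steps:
S(z, K) = 5/2 (S(z, K) = -5*(-½) = 5/2)
P(Q, f) = -5*(-4 + f)²
N(p) = -3
x(I, c) = -5*(-4 + c)²
55 + 57*x(-12, N(S(0, -1))) = 55 + 57*(-5*(-4 - 3)²) = 55 + 57*(-5*(-7)²) = 55 + 57*(-5*49) = 55 + 57*(-245) = 55 - 13965 = -13910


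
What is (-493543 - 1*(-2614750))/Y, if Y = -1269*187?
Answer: -64279/7191 ≈ -8.9388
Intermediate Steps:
Y = -237303
(-493543 - 1*(-2614750))/Y = (-493543 - 1*(-2614750))/(-237303) = (-493543 + 2614750)*(-1/237303) = 2121207*(-1/237303) = -64279/7191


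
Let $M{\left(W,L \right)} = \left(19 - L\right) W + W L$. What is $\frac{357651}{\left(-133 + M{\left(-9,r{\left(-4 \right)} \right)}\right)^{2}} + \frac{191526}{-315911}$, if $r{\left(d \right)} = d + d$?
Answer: $\frac{95285818245}{29195230976} \approx 3.2637$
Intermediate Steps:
$r{\left(d \right)} = 2 d$
$M{\left(W,L \right)} = L W + W \left(19 - L\right)$ ($M{\left(W,L \right)} = W \left(19 - L\right) + L W = L W + W \left(19 - L\right)$)
$\frac{357651}{\left(-133 + M{\left(-9,r{\left(-4 \right)} \right)}\right)^{2}} + \frac{191526}{-315911} = \frac{357651}{\left(-133 + 19 \left(-9\right)\right)^{2}} + \frac{191526}{-315911} = \frac{357651}{\left(-133 - 171\right)^{2}} + 191526 \left(- \frac{1}{315911}\right) = \frac{357651}{\left(-304\right)^{2}} - \frac{191526}{315911} = \frac{357651}{92416} - \frac{191526}{315911} = \frac{95285818245}{29195230976}$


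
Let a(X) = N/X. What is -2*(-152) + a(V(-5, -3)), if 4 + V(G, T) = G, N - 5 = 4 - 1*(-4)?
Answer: 2723/9 ≈ 302.56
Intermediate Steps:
N = 13 (N = 5 + (4 - 1*(-4)) = 5 + (4 + 4) = 5 + 8 = 13)
V(G, T) = -4 + G
a(X) = 13/X
-2*(-152) + a(V(-5, -3)) = -2*(-152) + 13/(-4 - 5) = 304 + 13/(-9) = 304 + 13*(-⅑) = 304 - 13/9 = 2723/9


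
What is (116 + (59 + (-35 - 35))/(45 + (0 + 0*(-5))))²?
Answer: 27133681/2025 ≈ 13399.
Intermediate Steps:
(116 + (59 + (-35 - 35))/(45 + (0 + 0*(-5))))² = (116 + (59 - 70)/(45 + (0 + 0)))² = (116 - 11/(45 + 0))² = (116 - 11/45)² = (5209/45)² = 27133681/2025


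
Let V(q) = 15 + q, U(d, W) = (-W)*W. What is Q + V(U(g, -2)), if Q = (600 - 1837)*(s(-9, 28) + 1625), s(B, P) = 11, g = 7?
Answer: -2023721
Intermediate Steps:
U(d, W) = -W²
Q = -2023732 (Q = (600 - 1837)*(11 + 1625) = -1237*1636 = -2023732)
Q + V(U(g, -2)) = -2023732 + (15 - 1*(-2)²) = -2023732 + (15 - 1*4) = -2023732 + (15 - 4) = -2023732 + 11 = -2023721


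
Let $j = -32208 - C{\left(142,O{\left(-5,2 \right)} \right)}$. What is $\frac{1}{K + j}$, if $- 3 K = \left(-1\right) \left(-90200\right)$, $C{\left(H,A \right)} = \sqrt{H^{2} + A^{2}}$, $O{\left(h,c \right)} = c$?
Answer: $- \frac{70059}{4362878183} + \frac{9 \sqrt{5042}}{17451512732} \approx -1.6021 \cdot 10^{-5}$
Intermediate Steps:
$C{\left(H,A \right)} = \sqrt{A^{2} + H^{2}}$
$K = - \frac{90200}{3}$ ($K = - \frac{\left(-1\right) \left(-90200\right)}{3} = \left(- \frac{1}{3}\right) 90200 = - \frac{90200}{3} \approx -30067.0$)
$j = -32208 - 2 \sqrt{5042}$ ($j = -32208 - \sqrt{2^{2} + 142^{2}} = -32208 - \sqrt{4 + 20164} = -32208 - \sqrt{20168} = -32208 - 2 \sqrt{5042} \approx -32350.0$)
$\frac{1}{K + j} = \frac{1}{- \frac{90200}{3} - \left(32208 + 2 \sqrt{5042}\right)} = \frac{1}{- \frac{186824}{3} - 2 \sqrt{5042}}$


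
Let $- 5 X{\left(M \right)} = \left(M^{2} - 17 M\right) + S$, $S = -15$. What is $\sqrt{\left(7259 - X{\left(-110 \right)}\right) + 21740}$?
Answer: $17 \sqrt{110} \approx 178.3$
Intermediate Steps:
$X{\left(M \right)} = 3 - \frac{M^{2}}{5} + \frac{17 M}{5}$ ($X{\left(M \right)} = - \frac{\left(M^{2} - 17 M\right) - 15}{5} = - \frac{-15 + M^{2} - 17 M}{5} = 3 - \frac{M^{2}}{5} + \frac{17 M}{5}$)
$\sqrt{\left(7259 - X{\left(-110 \right)}\right) + 21740} = \sqrt{\left(7259 - \left(3 - \frac{\left(-110\right)^{2}}{5} + \frac{17}{5} \left(-110\right)\right)\right) + 21740} = \sqrt{\left(7259 - \left(3 - 2420 - 374\right)\right) + 21740} = \sqrt{\left(7259 - -2791\right) + 21740} = \sqrt{\left(7259 + 2791\right) + 21740} = \sqrt{10050 + 21740} = \sqrt{31790} = 17 \sqrt{110}$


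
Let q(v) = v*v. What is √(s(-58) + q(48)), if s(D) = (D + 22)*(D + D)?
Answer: 36*√5 ≈ 80.498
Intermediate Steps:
s(D) = 2*D*(22 + D) (s(D) = (22 + D)*(2*D) = 2*D*(22 + D))
q(v) = v²
√(s(-58) + q(48)) = √(2*(-58)*(22 - 58) + 48²) = √(2*(-58)*(-36) + 2304) = √(4176 + 2304) = √6480 = 36*√5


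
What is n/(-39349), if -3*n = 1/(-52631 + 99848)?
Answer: 1/5573825199 ≈ 1.7941e-10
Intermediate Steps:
n = -1/141651 (n = -1/(3*(-52631 + 99848)) = -⅓/47217 = -⅓*1/47217 = -1/141651 ≈ -7.0596e-6)
n/(-39349) = -1/141651/(-39349) = -1/141651*(-1/39349) = 1/5573825199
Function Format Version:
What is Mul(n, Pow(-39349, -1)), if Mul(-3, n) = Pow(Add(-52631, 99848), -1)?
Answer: Rational(1, 5573825199) ≈ 1.7941e-10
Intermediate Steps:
n = Rational(-1, 141651) (n = Mul(Rational(-1, 3), Pow(Add(-52631, 99848), -1)) = Mul(Rational(-1, 3), Pow(47217, -1)) = Mul(Rational(-1, 3), Rational(1, 47217)) = Rational(-1, 141651) ≈ -7.0596e-6)
Mul(n, Pow(-39349, -1)) = Mul(Rational(-1, 141651), Pow(-39349, -1)) = Mul(Rational(-1, 141651), Rational(-1, 39349)) = Rational(1, 5573825199)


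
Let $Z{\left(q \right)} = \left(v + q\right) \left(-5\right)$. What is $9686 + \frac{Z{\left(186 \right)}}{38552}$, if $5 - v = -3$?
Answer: $\frac{186706851}{19276} \approx 9686.0$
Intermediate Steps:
$v = 8$ ($v = 5 - -3 = 5 + 3 = 8$)
$Z{\left(q \right)} = -40 - 5 q$ ($Z{\left(q \right)} = \left(8 + q\right) \left(-5\right) = -40 - 5 q$)
$9686 + \frac{Z{\left(186 \right)}}{38552} = 9686 + \frac{-40 - 930}{38552} = 9686 + \left(-40 - 930\right) \frac{1}{38552} = 9686 - \frac{485}{19276} = \frac{186706851}{19276}$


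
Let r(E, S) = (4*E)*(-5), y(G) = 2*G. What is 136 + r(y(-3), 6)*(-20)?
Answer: -2264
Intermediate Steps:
r(E, S) = -20*E
136 + r(y(-3), 6)*(-20) = 136 - 40*(-3)*(-20) = 136 - 20*(-6)*(-20) = 136 + 120*(-20) = 136 - 2400 = -2264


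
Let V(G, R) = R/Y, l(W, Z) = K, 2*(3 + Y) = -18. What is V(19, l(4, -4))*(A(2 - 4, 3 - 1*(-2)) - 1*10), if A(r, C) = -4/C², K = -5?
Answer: -127/30 ≈ -4.2333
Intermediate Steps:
Y = -12 (Y = -3 + (½)*(-18) = -3 - 9 = -12)
l(W, Z) = -5
A(r, C) = -4/C²
V(G, R) = -R/12 (V(G, R) = R/(-12) = R*(-1/12) = -R/12)
V(19, l(4, -4))*(A(2 - 4, 3 - 1*(-2)) - 1*10) = (-1/12*(-5))*(-4/(3 - 1*(-2))² - 1*10) = 5*(-4/(3 + 2)² - 10)/12 = 5*(-4/5² - 10)/12 = 5*(-4*1/25 - 10)/12 = 5*(-4/25 - 10)/12 = (5/12)*(-254/25) = -127/30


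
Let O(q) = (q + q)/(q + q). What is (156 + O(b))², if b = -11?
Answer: 24649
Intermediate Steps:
O(q) = 1 (O(q) = (2*q)/((2*q)) = (2*q)*(1/(2*q)) = 1)
(156 + O(b))² = (156 + 1)² = 157² = 24649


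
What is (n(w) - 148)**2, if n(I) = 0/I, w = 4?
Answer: 21904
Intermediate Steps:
n(I) = 0
(n(w) - 148)**2 = (0 - 148)**2 = (-148)**2 = 21904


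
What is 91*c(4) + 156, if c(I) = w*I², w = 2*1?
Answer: 3068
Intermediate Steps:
w = 2
c(I) = 2*I²
91*c(4) + 156 = 91*(2*4²) + 156 = 91*(2*16) + 156 = 91*32 + 156 = 2912 + 156 = 3068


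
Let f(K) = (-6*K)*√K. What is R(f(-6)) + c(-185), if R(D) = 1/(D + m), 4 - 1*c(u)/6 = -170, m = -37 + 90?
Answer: 11050793/10585 - 36*I*√6/10585 ≈ 1044.0 - 0.0083308*I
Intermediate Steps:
f(K) = -6*K^(3/2)
m = 53
c(u) = 1044 (c(u) = 24 - 6*(-170) = 24 + 1020 = 1044)
R(D) = 1/(53 + D) (R(D) = 1/(D + 53) = 1/(53 + D))
R(f(-6)) + c(-185) = 1/(53 - (-36)*I*√6) + 1044 = 1/(53 + 36*I*√6) + 1044 = 1044 + 1/(53 + 36*I*√6)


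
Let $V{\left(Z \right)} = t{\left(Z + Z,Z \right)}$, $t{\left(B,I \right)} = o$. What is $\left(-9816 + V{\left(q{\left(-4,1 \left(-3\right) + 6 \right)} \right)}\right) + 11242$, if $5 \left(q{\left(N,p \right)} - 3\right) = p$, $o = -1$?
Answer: $1425$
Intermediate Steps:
$t{\left(B,I \right)} = -1$
$q{\left(N,p \right)} = 3 + \frac{p}{5}$
$V{\left(Z \right)} = -1$
$\left(-9816 + V{\left(q{\left(-4,1 \left(-3\right) + 6 \right)} \right)}\right) + 11242 = \left(-9816 - 1\right) + 11242 = -9817 + 11242 = 1425$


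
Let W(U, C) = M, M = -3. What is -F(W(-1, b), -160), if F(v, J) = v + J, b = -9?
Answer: 163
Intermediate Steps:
W(U, C) = -3
F(v, J) = J + v
-F(W(-1, b), -160) = -(-160 - 3) = -1*(-163) = 163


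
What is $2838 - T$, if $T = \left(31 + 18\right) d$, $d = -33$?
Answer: $4455$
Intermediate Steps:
$T = -1617$ ($T = \left(31 + 18\right) \left(-33\right) = 49 \left(-33\right) = -1617$)
$2838 - T = 2838 - -1617 = 2838 + 1617 = 4455$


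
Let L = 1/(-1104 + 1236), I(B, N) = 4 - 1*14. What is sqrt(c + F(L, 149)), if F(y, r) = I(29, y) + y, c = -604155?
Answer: I*sqrt(2631742707)/66 ≈ 777.28*I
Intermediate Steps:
I(B, N) = -10 (I(B, N) = 4 - 14 = -10)
L = 1/132 ≈ 0.0075758
F(y, r) = -10 + y
sqrt(c + F(L, 149)) = sqrt(-604155 + (-10 + 1/132)) = sqrt(-604155 - 1319/132) = sqrt(-79749779/132) = I*sqrt(2631742707)/66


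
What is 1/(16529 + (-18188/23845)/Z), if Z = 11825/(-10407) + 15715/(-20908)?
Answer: 9795123138725/161907547878830053 ≈ 6.0498e-5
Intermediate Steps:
Z = -410783105/217589556 (Z = 11825*(-1/10407) + 15715*(-1/20908) = -11825/10407 - 15715/20908 = -410783105/217589556 ≈ -1.8879)
1/(16529 + (-18188/23845)/Z) = 1/(16529 + (-18188/23845)/(-410783105/217589556)) = 1/(16529 - 18188*1/23845*(-217589556/410783105)) = 1/(16529 - 18188/23845*(-217589556/410783105)) = 1/(16529 + 3957518844528/9795123138725) = 1/(161907547878830053/9795123138725) = 9795123138725/161907547878830053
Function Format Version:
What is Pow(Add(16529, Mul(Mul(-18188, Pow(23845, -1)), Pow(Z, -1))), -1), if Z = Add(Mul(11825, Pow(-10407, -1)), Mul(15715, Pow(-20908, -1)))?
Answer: Rational(9795123138725, 161907547878830053) ≈ 6.0498e-5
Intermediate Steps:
Z = Rational(-410783105, 217589556) (Z = Add(Mul(11825, Rational(-1, 10407)), Mul(15715, Rational(-1, 20908))) = Add(Rational(-11825, 10407), Rational(-15715, 20908)) = Rational(-410783105, 217589556) ≈ -1.8879)
Pow(Add(16529, Mul(Mul(-18188, Pow(23845, -1)), Pow(Z, -1))), -1) = Pow(Add(16529, Mul(Mul(-18188, Pow(23845, -1)), Pow(Rational(-410783105, 217589556), -1))), -1) = Pow(Add(16529, Mul(Mul(-18188, Rational(1, 23845)), Rational(-217589556, 410783105))), -1) = Pow(Add(16529, Mul(Rational(-18188, 23845), Rational(-217589556, 410783105))), -1) = Pow(Add(16529, Rational(3957518844528, 9795123138725)), -1) = Pow(Rational(161907547878830053, 9795123138725), -1) = Rational(9795123138725, 161907547878830053)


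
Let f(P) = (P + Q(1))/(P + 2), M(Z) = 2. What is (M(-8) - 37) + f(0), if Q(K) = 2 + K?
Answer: -67/2 ≈ -33.500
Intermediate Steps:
f(P) = (3 + P)/(2 + P) (f(P) = (P + (2 + 1))/(P + 2) = (P + 3)/(2 + P) = (3 + P)/(2 + P))
(M(-8) - 37) + f(0) = (2 - 37) + (3 + 0)/(2 + 0) = -35 + 3/2 = -67/2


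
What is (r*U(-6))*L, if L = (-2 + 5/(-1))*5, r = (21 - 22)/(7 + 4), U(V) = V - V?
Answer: 0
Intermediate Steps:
U(V) = 0
r = -1/11 ≈ -0.090909
L = -35 (L = (-2 + 5*(-1))*5 = (-2 - 5)*5 = -7*5 = -35)
(r*U(-6))*L = -1/11*0*(-35) = 0*(-35) = 0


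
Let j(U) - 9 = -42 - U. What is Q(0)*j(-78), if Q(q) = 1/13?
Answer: 45/13 ≈ 3.4615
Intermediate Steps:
Q(q) = 1/13
j(U) = -33 - U (j(U) = 9 + (-42 - U) = -33 - U)
Q(0)*j(-78) = (-33 - 1*(-78))/13 = (-33 + 78)/13 = (1/13)*45 = 45/13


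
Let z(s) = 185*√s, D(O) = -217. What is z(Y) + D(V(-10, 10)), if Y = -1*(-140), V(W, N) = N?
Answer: -217 + 370*√35 ≈ 1971.9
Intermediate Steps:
Y = 140
z(Y) + D(V(-10, 10)) = 185*√140 - 217 = 185*(2*√35) - 217 = 370*√35 - 217 = -217 + 370*√35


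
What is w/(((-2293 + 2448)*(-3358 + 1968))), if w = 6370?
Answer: -637/21545 ≈ -0.029566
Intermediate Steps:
w/(((-2293 + 2448)*(-3358 + 1968))) = 6370/(((-2293 + 2448)*(-3358 + 1968))) = 6370/((155*(-1390))) = 6370/(-215450) = 6370*(-1/215450) = -637/21545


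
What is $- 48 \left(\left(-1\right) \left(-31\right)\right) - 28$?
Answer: $-1516$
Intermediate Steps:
$- 48 \left(\left(-1\right) \left(-31\right)\right) - 28 = \left(-48\right) 31 - 28 = -1488 - 28 = -1516$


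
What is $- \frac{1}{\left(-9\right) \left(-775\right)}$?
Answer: $- \frac{1}{6975} \approx -0.00014337$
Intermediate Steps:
$- \frac{1}{\left(-9\right) \left(-775\right)} = - \frac{1}{6975}$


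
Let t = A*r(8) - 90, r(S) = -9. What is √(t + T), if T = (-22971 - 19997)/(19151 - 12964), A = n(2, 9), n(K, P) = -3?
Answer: I*√2677418063/6187 ≈ 8.3633*I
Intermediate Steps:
A = -3
t = -63 (t = -3*(-9) - 90 = 27 - 90 = -63)
T = -42968/6187 ≈ -6.9449
√(t + T) = √(-63 - 42968/6187) = √(-432749/6187) = I*√2677418063/6187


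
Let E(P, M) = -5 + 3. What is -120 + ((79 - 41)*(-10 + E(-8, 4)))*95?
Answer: -43440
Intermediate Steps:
E(P, M) = -2
-120 + ((79 - 41)*(-10 + E(-8, 4)))*95 = -120 + ((79 - 41)*(-10 - 2))*95 = -120 + (38*(-12))*95 = -120 - 456*95 = -120 - 43320 = -43440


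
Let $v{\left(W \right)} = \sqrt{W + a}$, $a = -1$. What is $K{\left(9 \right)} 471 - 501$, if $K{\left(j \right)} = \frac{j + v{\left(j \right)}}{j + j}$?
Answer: $- \frac{531}{2} + \frac{157 \sqrt{2}}{3} \approx -191.49$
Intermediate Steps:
$v{\left(W \right)} = \sqrt{-1 + W}$ ($v{\left(W \right)} = \sqrt{W - 1} = \sqrt{-1 + W}$)
$K{\left(j \right)} = \frac{j + \sqrt{-1 + j}}{2 j}$ ($K{\left(j \right)} = \frac{j + \sqrt{-1 + j}}{j + j} = \frac{j + \sqrt{-1 + j}}{2 j}$)
$K{\left(9 \right)} 471 - 501 = \frac{9 + \sqrt{-1 + 9}}{2 \cdot 9} \cdot 471 - 501 = \frac{1}{2} \cdot \frac{1}{9} \left(9 + \sqrt{8}\right) 471 - 501 = \frac{1}{2} \cdot \frac{1}{9} \left(9 + 2 \sqrt{2}\right) 471 - 501 = \left(\frac{1}{2} + \frac{\sqrt{2}}{9}\right) 471 - 501 = \left(\frac{471}{2} + \frac{157 \sqrt{2}}{3}\right) - 501 = - \frac{531}{2} + \frac{157 \sqrt{2}}{3}$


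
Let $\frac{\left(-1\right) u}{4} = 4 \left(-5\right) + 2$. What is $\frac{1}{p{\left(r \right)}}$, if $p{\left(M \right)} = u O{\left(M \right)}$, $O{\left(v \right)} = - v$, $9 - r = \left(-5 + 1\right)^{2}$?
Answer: $\frac{1}{504} \approx 0.0019841$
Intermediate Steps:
$r = -7$ ($r = 9 - \left(-5 + 1\right)^{2} = 9 - \left(-4\right)^{2} = 9 - 16 = -7$)
$u = 72$ ($u = - 4 \left(4 \left(-5\right) + 2\right) = - 4 \left(-20 + 2\right) = \left(-4\right) \left(-18\right) = 72$)
$p{\left(M \right)} = - 72 M$ ($p{\left(M \right)} = 72 \left(- M\right) = - 72 M$)
$\frac{1}{p{\left(r \right)}} = \frac{1}{\left(-72\right) \left(-7\right)} = \frac{1}{504}$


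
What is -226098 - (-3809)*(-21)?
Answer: -306087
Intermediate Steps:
-226098 - (-3809)*(-21) = -226098 - 1*79989 = -226098 - 79989 = -306087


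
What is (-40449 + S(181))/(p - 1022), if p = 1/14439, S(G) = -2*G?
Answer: 589270029/14756657 ≈ 39.932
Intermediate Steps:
p = 1/14439 ≈ 6.9257e-5
(-40449 + S(181))/(p - 1022) = (-40449 - 2*181)/(1/14439 - 1022) = (-40449 - 362)/(-14756657/14439) = -40811*(-14439/14756657) = 589270029/14756657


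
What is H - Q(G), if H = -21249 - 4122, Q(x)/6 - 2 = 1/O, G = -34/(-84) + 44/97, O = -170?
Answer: -2157552/85 ≈ -25383.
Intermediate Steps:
G = 3497/4074 (G = -34*(-1/84) + 44*(1/97) = 17/42 + 44/97 = 3497/4074 ≈ 0.85837)
Q(x) = 1017/85 (Q(x) = 12 + 6/(-170) = 12 + 6*(-1/170) = 12 - 3/85 = 1017/85)
H = -25371
H - Q(G) = -25371 - 1*1017/85 = -25371 - 1017/85 = -2157552/85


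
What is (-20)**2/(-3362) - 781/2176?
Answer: -1748061/3657856 ≈ -0.47789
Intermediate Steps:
(-20)**2/(-3362) - 781/2176 = 400*(-1/3362) - 781*1/2176 = -200/1681 - 781/2176 = -1748061/3657856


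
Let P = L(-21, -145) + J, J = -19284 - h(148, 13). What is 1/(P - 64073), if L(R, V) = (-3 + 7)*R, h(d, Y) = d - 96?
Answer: -1/83493 ≈ -1.1977e-5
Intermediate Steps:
h(d, Y) = -96 + d
L(R, V) = 4*R
J = -19336 (J = -19284 - (-96 + 148) = -19284 - 1*52 = -19284 - 52 = -19336)
P = -19420 (P = 4*(-21) - 19336 = -84 - 19336 = -19420)
1/(P - 64073) = 1/(-19420 - 64073) = 1/(-83493) = -1/83493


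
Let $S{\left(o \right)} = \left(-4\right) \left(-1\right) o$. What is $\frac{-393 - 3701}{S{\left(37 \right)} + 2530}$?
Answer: $- \frac{2047}{1339} \approx -1.5288$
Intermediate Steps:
$S{\left(o \right)} = 4 o$
$\frac{-393 - 3701}{S{\left(37 \right)} + 2530} = \frac{-393 - 3701}{4 \cdot 37 + 2530} = - \frac{4094}{148 + 2530} = - \frac{4094}{2678} = \left(-4094\right) \frac{1}{2678} = - \frac{2047}{1339}$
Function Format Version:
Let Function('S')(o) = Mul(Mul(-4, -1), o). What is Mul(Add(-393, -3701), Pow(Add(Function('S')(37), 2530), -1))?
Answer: Rational(-2047, 1339) ≈ -1.5288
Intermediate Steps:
Function('S')(o) = Mul(4, o)
Mul(Add(-393, -3701), Pow(Add(Function('S')(37), 2530), -1)) = Mul(Add(-393, -3701), Pow(Add(Mul(4, 37), 2530), -1)) = Mul(-4094, Pow(Add(148, 2530), -1)) = Mul(-4094, Pow(2678, -1)) = Mul(-4094, Rational(1, 2678)) = Rational(-2047, 1339)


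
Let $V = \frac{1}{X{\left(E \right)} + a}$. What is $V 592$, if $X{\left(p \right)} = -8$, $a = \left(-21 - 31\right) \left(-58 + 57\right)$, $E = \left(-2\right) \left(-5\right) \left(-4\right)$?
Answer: $\frac{148}{11} \approx 13.455$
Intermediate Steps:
$E = -40$ ($E = 10 \left(-4\right) = -40$)
$a = 52$ ($a = \left(-52\right) \left(-1\right) = 52$)
$V = \frac{1}{44}$ ($V = \frac{1}{-8 + 52} = \frac{1}{44} \approx 0.022727$)
$V 592 = \frac{1}{44} \cdot 592 = \frac{148}{11}$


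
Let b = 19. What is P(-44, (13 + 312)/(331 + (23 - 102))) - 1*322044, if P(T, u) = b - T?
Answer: -321981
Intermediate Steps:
P(T, u) = 19 - T
P(-44, (13 + 312)/(331 + (23 - 102))) - 1*322044 = (19 - 1*(-44)) - 1*322044 = (19 + 44) - 322044 = 63 - 322044 = -321981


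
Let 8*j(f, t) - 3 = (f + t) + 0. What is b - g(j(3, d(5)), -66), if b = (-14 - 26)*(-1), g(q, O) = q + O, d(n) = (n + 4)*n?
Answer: 797/8 ≈ 99.625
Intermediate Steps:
d(n) = n*(4 + n) (d(n) = (4 + n)*n = n*(4 + n))
j(f, t) = 3/8 + f/8 + t/8 (j(f, t) = 3/8 + ((f + t) + 0)/8 = 3/8 + (f + t)/8 = 3/8 + (f/8 + t/8) = 3/8 + f/8 + t/8)
g(q, O) = O + q
b = 40 (b = -40*(-1) = 40)
b - g(j(3, d(5)), -66) = 40 - (-66 + (3/8 + (⅛)*3 + (5*(4 + 5))/8)) = 40 - (-66 + (3/8 + 3/8 + (5*9)/8)) = 40 - (-66 + (3/8 + 3/8 + (⅛)*45)) = 40 - (-66 + (3/8 + 3/8 + 45/8)) = 40 - (-66 + 51/8) = 40 - 1*(-477/8) = 40 + 477/8 = 797/8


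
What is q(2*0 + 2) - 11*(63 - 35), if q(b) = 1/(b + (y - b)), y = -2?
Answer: -617/2 ≈ -308.50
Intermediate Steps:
q(b) = -½ (q(b) = 1/(b + (-2 - b)) = 1/(-2) = -½)
q(2*0 + 2) - 11*(63 - 35) = -½ - 11*(63 - 35) = -½ - 11*28 = -½ - 308 = -617/2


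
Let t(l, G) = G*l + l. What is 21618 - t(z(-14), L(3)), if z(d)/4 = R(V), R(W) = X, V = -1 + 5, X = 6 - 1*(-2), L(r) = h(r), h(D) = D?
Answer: 21490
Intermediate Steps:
L(r) = r
X = 8 (X = 6 + 2 = 8)
V = 4
R(W) = 8
z(d) = 32 (z(d) = 4*8 = 32)
t(l, G) = l + G*l
21618 - t(z(-14), L(3)) = 21618 - 32*(1 + 3) = 21618 - 32*4 = 21618 - 1*128 = 21618 - 128 = 21490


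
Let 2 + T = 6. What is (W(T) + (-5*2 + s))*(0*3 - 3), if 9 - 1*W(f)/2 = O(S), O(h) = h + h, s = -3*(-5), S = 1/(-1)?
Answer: -81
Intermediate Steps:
T = 4 (T = -2 + 6 = 4)
S = -1
s = 15
O(h) = 2*h
W(f) = 22 (W(f) = 18 - 4*(-1) = 18 - 2*(-2) = 18 + 4 = 22)
(W(T) + (-5*2 + s))*(0*3 - 3) = (22 + (-5*2 + 15))*(0*3 - 3) = (22 + (-10 + 15))*(0 - 3) = (22 + 5)*(-3) = 27*(-3) = -81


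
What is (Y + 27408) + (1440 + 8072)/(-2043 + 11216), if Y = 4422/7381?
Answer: 168708584962/6155083 ≈ 27410.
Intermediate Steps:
Y = 402/671 (Y = 4422*(1/7381) = 402/671 ≈ 0.59911)
(Y + 27408) + (1440 + 8072)/(-2043 + 11216) = (402/671 + 27408) + (1440 + 8072)/(-2043 + 11216) = 18391170/671 + 9512/9173 = 168708584962/6155083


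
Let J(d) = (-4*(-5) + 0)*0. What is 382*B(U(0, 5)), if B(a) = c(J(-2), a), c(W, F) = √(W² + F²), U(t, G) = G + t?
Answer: 1910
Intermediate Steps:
J(d) = 0 (J(d) = (20 + 0)*0 = 20*0 = 0)
c(W, F) = √(F² + W²)
B(a) = √(a²) (B(a) = √(a² + 0²) = √(a² + 0) = √(a²))
382*B(U(0, 5)) = 382*√((5 + 0)²) = 382*√(5²) = 382*√25 = 382*5 = 1910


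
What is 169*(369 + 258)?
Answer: 105963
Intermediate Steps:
169*(369 + 258) = 169*627 = 105963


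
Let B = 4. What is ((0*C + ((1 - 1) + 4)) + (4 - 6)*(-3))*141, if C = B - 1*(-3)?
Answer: 1410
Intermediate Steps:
C = 7 (C = 4 - 1*(-3) = 4 + 3 = 7)
((0*C + ((1 - 1) + 4)) + (4 - 6)*(-3))*141 = ((0*7 + ((1 - 1) + 4)) + (4 - 6)*(-3))*141 = ((0 + (0 + 4)) - 2*(-3))*141 = ((0 + 4) + 6)*141 = (4 + 6)*141 = 10*141 = 1410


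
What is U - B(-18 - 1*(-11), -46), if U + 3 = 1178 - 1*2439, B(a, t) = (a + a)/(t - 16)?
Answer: -39191/31 ≈ -1264.2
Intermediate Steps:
B(a, t) = 2*a/(-16 + t) (B(a, t) = (2*a)/(-16 + t) = 2*a/(-16 + t))
U = -1264 (U = -3 + (1178 - 1*2439) = -3 + (1178 - 2439) = -3 - 1261 = -1264)
U - B(-18 - 1*(-11), -46) = -1264 - 2*(-18 - 1*(-11))/(-16 - 46) = -1264 - 2*(-18 + 11)/(-62) = -1264 - 2*(-7)*(-1)/62 = -1264 - 1*7/31 = -1264 - 7/31 = -39191/31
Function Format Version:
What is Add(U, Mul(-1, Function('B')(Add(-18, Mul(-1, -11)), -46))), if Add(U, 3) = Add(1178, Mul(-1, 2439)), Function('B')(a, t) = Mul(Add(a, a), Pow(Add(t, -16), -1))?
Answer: Rational(-39191, 31) ≈ -1264.2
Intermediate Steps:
Function('B')(a, t) = Mul(2, a, Pow(Add(-16, t), -1)) (Function('B')(a, t) = Mul(Mul(2, a), Pow(Add(-16, t), -1)) = Mul(2, a, Pow(Add(-16, t), -1)))
U = -1264 (U = Add(-3, Add(1178, Mul(-1, 2439))) = Add(-3, Add(1178, -2439)) = Add(-3, -1261) = -1264)
Add(U, Mul(-1, Function('B')(Add(-18, Mul(-1, -11)), -46))) = Add(-1264, Mul(-1, Mul(2, Add(-18, Mul(-1, -11)), Pow(Add(-16, -46), -1)))) = Add(-1264, Mul(-1, Mul(2, Add(-18, 11), Pow(-62, -1)))) = Add(-1264, Mul(-1, Mul(2, -7, Rational(-1, 62)))) = Add(-1264, Mul(-1, Rational(7, 31))) = Add(-1264, Rational(-7, 31)) = Rational(-39191, 31)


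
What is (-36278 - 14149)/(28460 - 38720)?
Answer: 5603/1140 ≈ 4.9149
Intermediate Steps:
(-36278 - 14149)/(28460 - 38720) = -50427/(-10260) = -50427*(-1/10260) = 5603/1140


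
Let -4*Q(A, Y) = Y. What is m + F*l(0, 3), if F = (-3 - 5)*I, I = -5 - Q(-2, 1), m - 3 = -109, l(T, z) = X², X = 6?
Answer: 1262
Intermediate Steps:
Q(A, Y) = -Y/4
l(T, z) = 36 (l(T, z) = 6² = 36)
m = -106 (m = 3 - 109 = -106)
I = -19/4 (I = -5 - (-1)/4 = -5 - 1*(-¼) = -5 + ¼ = -19/4 ≈ -4.7500)
F = 38 (F = (-3 - 5)*(-19/4) = -8*(-19/4) = 38)
m + F*l(0, 3) = -106 + 38*36 = -106 + 1368 = 1262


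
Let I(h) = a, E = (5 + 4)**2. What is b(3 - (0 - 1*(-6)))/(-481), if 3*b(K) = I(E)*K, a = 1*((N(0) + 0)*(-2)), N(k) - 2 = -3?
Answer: 2/481 ≈ 0.0041580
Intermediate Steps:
N(k) = -1 (N(k) = 2 - 3 = -1)
a = 2 (a = 1*((-1 + 0)*(-2)) = 1*(-1*(-2)) = 1*2 = 2)
E = 81 (E = 9**2 = 81)
I(h) = 2
b(K) = 2*K/3 (b(K) = (2*K)/3 = 2*K/3)
b(3 - (0 - 1*(-6)))/(-481) = (2*(3 - (0 - 1*(-6)))/3)/(-481) = (2*(3 - (0 + 6))/3)*(-1/481) = (2*(3 - 1*6)/3)*(-1/481) = (2*(3 - 6)/3)*(-1/481) = ((2/3)*(-3))*(-1/481) = -2*(-1/481) = 2/481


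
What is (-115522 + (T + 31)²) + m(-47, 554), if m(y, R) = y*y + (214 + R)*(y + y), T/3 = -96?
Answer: -119456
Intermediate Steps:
T = -288 (T = 3*(-96) = -288)
m(y, R) = y² + 2*y*(214 + R) (m(y, R) = y² + (214 + R)*(2*y) = y² + 2*y*(214 + R))
(-115522 + (T + 31)²) + m(-47, 554) = (-115522 + (-288 + 31)²) - 47*(428 - 47 + 2*554) = (-115522 + (-257)²) - 47*(428 - 47 + 1108) = (-115522 + 66049) - 47*1489 = -49473 - 69983 = -119456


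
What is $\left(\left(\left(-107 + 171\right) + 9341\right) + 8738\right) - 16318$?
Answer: $1825$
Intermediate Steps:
$\left(\left(\left(-107 + 171\right) + 9341\right) + 8738\right) - 16318 = \left(\left(64 + 9341\right) + 8738\right) - 16318 = \left(9405 + 8738\right) - 16318 = 18143 - 16318 = 1825$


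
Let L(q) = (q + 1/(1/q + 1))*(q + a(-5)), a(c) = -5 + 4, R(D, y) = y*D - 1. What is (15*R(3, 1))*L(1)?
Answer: 0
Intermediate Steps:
R(D, y) = -1 + D*y (R(D, y) = D*y - 1 = -1 + D*y)
a(c) = -1
L(q) = (-1 + q)*(q + 1/(1 + 1/q)) (L(q) = (q + 1/(1/q + 1))*(q - 1) = (q + 1/(1 + 1/q))*(-1 + q) = (-1 + q)*(q + 1/(1 + 1/q)))
(15*R(3, 1))*L(1) = (15*(-1 + 3*1))*(1*(-2 + 1 + 1²)/(1 + 1)) = (15*(-1 + 3))*(1*(-2 + 1 + 1)/2) = (15*2)*(1*(½)*0) = 30*0 = 0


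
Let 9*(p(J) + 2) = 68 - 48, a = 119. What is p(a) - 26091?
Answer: -234817/9 ≈ -26091.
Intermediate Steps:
p(J) = 2/9 (p(J) = -2 + (68 - 48)/9 = -2 + (1/9)*20 = -2 + 20/9 = 2/9)
p(a) - 26091 = 2/9 - 26091 = -234817/9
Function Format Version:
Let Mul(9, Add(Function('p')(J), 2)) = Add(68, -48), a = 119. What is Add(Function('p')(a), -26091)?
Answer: Rational(-234817, 9) ≈ -26091.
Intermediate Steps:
Function('p')(J) = Rational(2, 9) (Function('p')(J) = Add(-2, Mul(Rational(1, 9), Add(68, -48))) = Add(-2, Mul(Rational(1, 9), 20)) = Add(-2, Rational(20, 9)) = Rational(2, 9))
Add(Function('p')(a), -26091) = Add(Rational(2, 9), -26091) = Rational(-234817, 9)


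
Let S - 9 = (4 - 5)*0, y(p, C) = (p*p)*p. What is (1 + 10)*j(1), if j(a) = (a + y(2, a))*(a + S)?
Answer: 990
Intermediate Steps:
y(p, C) = p**3 (y(p, C) = p**2*p = p**3)
S = 9 (S = 9 + (4 - 5)*0 = 9 - 1*0 = 9 + 0 = 9)
j(a) = (8 + a)*(9 + a) (j(a) = (a + 2**3)*(a + 9) = (a + 8)*(9 + a) = (8 + a)*(9 + a))
(1 + 10)*j(1) = (1 + 10)*(72 + 1**2 + 17*1) = 11*(72 + 1 + 17) = 11*90 = 990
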